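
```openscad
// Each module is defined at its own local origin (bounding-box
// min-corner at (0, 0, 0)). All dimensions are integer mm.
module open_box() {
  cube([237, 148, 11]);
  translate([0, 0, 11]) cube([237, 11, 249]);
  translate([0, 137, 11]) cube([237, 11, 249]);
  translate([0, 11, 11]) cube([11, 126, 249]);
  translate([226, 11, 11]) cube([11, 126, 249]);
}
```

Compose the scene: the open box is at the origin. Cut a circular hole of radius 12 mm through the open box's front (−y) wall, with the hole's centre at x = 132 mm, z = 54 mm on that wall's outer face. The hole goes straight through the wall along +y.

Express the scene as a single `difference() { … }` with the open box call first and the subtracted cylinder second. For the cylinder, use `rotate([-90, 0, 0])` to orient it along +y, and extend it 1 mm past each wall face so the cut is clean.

difference() {
  open_box();
  translate([132, -1, 54]) rotate([-90, 0, 0]) cylinder(h = 13, r = 12);
}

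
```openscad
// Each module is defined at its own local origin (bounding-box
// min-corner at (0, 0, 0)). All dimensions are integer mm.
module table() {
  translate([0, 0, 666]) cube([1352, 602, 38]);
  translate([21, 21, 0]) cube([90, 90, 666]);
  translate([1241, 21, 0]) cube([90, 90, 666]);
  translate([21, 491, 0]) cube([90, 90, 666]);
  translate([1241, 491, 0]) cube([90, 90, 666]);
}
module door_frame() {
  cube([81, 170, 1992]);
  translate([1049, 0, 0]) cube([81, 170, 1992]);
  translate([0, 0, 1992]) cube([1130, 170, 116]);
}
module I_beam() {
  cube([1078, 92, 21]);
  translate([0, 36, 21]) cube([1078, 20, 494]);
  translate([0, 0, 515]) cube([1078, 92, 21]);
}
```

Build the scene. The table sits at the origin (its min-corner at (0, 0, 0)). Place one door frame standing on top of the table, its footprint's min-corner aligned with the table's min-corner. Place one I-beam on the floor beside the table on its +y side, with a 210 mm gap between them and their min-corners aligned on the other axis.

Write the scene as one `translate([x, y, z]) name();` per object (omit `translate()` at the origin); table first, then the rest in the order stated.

table();
translate([0, 0, 704]) door_frame();
translate([0, 812, 0]) I_beam();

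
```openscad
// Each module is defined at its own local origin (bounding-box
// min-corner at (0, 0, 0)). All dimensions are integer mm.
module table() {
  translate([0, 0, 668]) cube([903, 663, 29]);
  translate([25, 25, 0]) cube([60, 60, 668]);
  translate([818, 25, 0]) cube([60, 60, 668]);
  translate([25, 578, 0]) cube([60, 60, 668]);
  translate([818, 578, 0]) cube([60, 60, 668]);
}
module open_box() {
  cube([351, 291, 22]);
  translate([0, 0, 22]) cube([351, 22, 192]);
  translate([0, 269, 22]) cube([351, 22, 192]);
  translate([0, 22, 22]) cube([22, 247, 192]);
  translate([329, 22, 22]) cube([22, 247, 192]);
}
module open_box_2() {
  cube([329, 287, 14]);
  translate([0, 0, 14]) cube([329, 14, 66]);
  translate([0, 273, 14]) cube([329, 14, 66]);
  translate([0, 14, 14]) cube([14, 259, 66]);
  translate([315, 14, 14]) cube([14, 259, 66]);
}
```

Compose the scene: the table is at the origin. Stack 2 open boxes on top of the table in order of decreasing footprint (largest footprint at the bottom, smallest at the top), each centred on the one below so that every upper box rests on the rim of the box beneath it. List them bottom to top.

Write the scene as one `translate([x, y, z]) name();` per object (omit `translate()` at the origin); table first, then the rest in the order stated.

table();
translate([276, 186, 697]) open_box();
translate([287, 188, 911]) open_box_2();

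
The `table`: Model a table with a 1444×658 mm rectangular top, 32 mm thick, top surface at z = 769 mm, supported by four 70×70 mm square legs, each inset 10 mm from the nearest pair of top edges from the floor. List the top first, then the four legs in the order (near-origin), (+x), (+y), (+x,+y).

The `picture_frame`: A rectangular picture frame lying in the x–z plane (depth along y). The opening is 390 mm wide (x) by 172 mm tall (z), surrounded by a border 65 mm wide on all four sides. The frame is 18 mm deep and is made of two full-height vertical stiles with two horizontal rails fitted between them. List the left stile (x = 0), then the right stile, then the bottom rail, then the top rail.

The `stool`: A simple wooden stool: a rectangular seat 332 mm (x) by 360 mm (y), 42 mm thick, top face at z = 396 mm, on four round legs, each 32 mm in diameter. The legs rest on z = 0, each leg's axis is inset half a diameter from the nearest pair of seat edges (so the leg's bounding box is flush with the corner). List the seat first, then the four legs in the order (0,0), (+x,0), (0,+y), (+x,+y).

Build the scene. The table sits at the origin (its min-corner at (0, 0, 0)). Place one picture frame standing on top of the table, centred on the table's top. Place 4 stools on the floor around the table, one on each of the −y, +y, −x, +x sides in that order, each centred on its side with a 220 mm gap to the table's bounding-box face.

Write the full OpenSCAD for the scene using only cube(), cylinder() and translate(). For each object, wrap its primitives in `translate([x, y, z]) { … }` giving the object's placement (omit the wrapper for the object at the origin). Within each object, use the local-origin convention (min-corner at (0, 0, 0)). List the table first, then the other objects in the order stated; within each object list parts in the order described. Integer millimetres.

translate([0, 0, 737]) cube([1444, 658, 32]);
translate([10, 10, 0]) cube([70, 70, 737]);
translate([1364, 10, 0]) cube([70, 70, 737]);
translate([10, 578, 0]) cube([70, 70, 737]);
translate([1364, 578, 0]) cube([70, 70, 737]);
translate([462, 320, 769]) {
  cube([65, 18, 302]);
  translate([455, 0, 0]) cube([65, 18, 302]);
  translate([65, 0, 0]) cube([390, 18, 65]);
  translate([65, 0, 237]) cube([390, 18, 65]);
}
translate([556, -580, 0]) {
  translate([0, 0, 354]) cube([332, 360, 42]);
  translate([16, 16, 0]) cylinder(h = 354, r = 16);
  translate([316, 16, 0]) cylinder(h = 354, r = 16);
  translate([16, 344, 0]) cylinder(h = 354, r = 16);
  translate([316, 344, 0]) cylinder(h = 354, r = 16);
}
translate([556, 878, 0]) {
  translate([0, 0, 354]) cube([332, 360, 42]);
  translate([16, 16, 0]) cylinder(h = 354, r = 16);
  translate([316, 16, 0]) cylinder(h = 354, r = 16);
  translate([16, 344, 0]) cylinder(h = 354, r = 16);
  translate([316, 344, 0]) cylinder(h = 354, r = 16);
}
translate([-552, 149, 0]) {
  translate([0, 0, 354]) cube([332, 360, 42]);
  translate([16, 16, 0]) cylinder(h = 354, r = 16);
  translate([316, 16, 0]) cylinder(h = 354, r = 16);
  translate([16, 344, 0]) cylinder(h = 354, r = 16);
  translate([316, 344, 0]) cylinder(h = 354, r = 16);
}
translate([1664, 149, 0]) {
  translate([0, 0, 354]) cube([332, 360, 42]);
  translate([16, 16, 0]) cylinder(h = 354, r = 16);
  translate([316, 16, 0]) cylinder(h = 354, r = 16);
  translate([16, 344, 0]) cylinder(h = 354, r = 16);
  translate([316, 344, 0]) cylinder(h = 354, r = 16);
}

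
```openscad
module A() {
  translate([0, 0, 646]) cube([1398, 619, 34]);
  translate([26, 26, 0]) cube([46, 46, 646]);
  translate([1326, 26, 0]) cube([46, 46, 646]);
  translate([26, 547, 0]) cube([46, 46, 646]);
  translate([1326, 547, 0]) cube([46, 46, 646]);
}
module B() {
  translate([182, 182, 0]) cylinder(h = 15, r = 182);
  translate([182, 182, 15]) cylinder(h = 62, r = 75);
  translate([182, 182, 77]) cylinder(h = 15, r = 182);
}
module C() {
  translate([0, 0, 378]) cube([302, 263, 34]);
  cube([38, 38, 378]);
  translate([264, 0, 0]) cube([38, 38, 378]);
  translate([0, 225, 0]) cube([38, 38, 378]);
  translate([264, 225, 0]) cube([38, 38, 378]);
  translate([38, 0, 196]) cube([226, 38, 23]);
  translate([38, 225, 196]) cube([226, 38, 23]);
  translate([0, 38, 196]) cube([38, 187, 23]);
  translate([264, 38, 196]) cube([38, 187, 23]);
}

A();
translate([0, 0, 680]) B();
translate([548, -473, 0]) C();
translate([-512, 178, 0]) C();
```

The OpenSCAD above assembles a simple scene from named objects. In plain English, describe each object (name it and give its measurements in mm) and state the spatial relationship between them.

A is a table: top 1398 mm (x) × 619 mm (y), 34 mm thick, upper face at z = 680 mm, on four 46×46 mm square legs, each inset 26 mm from the nearest pair of top edges, running from z = 0 to the bottom of the top.

B is a spool: two coaxial disc flanges of radius 182 mm and thickness 15 mm, joined by a core cylinder of radius 75 mm and height 62 mm. The lower flange rests on z = 0 and the three cylinders share a vertical axis.

C is a four-legged stool. The seat is 302×263 mm, 34 mm thick, top at z = 412 mm. It stands on four square legs, each 38×38 mm in cross-section, from z = 0 to the seat underside, each flush with a corner of the seat. Four stretchers, 38 mm wide and 23 mm tall, connect adjacent legs with their undersides at z = 196 mm, each running between the inner faces of the legs it joins and aligned with the legs' outer faces on the other axis.

The spool is on top of the table. Two stools sit around the table at the −y, −x sides.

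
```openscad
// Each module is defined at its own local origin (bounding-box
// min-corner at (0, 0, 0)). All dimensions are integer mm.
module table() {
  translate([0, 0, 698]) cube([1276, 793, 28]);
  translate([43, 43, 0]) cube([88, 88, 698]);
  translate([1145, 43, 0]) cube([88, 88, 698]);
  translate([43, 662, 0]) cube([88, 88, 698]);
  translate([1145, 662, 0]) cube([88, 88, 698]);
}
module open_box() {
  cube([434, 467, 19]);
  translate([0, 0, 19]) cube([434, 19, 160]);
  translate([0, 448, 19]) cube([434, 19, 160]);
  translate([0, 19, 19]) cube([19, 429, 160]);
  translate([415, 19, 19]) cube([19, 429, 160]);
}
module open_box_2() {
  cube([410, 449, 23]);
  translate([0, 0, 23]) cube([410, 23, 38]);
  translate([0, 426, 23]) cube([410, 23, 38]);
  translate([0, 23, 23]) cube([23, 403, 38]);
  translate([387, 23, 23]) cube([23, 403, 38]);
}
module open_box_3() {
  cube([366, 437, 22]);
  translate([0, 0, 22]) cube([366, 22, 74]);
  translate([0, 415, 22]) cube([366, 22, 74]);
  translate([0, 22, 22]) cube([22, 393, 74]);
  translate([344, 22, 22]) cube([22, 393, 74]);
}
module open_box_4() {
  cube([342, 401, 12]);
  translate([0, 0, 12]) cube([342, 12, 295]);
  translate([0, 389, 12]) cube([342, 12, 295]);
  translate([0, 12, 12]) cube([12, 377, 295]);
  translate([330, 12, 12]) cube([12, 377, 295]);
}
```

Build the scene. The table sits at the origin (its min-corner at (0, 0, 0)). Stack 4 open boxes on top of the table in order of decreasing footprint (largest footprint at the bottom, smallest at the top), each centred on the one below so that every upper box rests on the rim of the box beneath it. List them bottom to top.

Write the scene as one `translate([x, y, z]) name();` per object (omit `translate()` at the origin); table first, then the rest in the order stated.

table();
translate([421, 163, 726]) open_box();
translate([433, 172, 905]) open_box_2();
translate([455, 178, 966]) open_box_3();
translate([467, 196, 1062]) open_box_4();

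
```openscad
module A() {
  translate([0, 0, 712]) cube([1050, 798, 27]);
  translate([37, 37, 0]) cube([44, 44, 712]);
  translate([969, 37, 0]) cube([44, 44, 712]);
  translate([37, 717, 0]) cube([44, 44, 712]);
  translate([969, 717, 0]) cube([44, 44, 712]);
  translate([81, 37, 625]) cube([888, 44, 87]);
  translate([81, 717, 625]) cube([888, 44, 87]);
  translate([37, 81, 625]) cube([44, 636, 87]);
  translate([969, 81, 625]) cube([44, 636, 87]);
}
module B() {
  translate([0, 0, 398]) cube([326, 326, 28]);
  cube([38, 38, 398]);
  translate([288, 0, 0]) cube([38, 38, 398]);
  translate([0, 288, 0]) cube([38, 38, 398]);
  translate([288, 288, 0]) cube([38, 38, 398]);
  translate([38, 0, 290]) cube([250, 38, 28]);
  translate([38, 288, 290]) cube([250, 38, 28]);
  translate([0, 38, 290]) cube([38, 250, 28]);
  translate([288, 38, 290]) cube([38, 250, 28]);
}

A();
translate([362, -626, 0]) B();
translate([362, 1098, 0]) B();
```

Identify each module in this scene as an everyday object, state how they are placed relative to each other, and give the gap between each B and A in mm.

A is a table. B is a stool. Two stools sit around the table at the −y, +y sides. The gap between each stool and the table is 300 mm.

Each stool's nearest face is 300 mm from the table's bounding box.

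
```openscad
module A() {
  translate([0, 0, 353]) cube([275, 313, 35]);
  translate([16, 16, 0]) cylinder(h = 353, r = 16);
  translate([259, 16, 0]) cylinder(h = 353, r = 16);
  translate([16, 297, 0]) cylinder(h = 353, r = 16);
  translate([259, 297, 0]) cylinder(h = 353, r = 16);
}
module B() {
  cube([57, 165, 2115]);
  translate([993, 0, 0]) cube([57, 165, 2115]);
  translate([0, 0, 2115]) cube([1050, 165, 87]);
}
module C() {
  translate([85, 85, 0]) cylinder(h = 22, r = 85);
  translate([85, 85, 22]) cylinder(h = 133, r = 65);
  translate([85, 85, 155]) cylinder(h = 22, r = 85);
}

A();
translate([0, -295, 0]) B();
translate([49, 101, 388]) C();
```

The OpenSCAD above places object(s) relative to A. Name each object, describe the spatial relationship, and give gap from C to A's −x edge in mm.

A is a stool. B is a door frame. C is a spool. The door frame is on the floor beside the stool on its −y side. The spool is on top of the stool. The gap from the spool to the stool's −x edge is 49 mm.

The spool's min-x is at 49; the stool's min-x is 0; gap = 49 mm.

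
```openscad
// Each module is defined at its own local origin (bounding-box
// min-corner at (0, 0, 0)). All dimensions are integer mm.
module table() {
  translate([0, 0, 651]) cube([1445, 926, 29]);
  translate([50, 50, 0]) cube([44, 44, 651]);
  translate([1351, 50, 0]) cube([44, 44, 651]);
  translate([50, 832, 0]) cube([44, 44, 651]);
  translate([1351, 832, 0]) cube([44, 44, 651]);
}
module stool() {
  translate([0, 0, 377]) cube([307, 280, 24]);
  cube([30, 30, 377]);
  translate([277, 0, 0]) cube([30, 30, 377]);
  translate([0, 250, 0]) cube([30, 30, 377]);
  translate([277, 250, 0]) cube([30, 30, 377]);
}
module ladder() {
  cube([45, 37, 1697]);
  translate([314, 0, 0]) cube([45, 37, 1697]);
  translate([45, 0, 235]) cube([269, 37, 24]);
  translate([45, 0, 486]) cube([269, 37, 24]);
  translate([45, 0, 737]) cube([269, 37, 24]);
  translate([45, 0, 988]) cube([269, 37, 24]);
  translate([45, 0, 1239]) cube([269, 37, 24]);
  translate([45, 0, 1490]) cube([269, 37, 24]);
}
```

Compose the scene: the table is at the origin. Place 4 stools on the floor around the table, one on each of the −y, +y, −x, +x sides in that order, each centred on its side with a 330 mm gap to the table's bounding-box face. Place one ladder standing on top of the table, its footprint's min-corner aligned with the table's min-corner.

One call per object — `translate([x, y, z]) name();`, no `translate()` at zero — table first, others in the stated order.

table();
translate([569, -610, 0]) stool();
translate([569, 1256, 0]) stool();
translate([-637, 323, 0]) stool();
translate([1775, 323, 0]) stool();
translate([0, 0, 680]) ladder();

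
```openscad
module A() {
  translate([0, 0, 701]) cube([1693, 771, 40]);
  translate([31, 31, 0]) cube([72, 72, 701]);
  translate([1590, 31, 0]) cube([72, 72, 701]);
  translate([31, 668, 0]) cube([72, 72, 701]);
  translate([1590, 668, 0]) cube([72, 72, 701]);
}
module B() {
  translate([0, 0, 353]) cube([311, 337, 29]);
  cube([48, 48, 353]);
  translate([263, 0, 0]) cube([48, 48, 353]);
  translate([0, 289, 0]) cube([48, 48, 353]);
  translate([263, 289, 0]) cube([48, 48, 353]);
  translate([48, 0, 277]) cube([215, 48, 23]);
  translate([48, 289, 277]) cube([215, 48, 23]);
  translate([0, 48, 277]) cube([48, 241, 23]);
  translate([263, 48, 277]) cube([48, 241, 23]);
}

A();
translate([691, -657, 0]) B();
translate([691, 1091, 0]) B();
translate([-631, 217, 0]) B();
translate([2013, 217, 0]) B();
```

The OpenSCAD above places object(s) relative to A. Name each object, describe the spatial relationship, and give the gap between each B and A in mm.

Each stool's nearest face is 320 mm from the table's bounding box.

A is a table. B is a stool. Four stools sit around the table at the −y, +y, −x, +x sides. The gap between each stool and the table is 320 mm.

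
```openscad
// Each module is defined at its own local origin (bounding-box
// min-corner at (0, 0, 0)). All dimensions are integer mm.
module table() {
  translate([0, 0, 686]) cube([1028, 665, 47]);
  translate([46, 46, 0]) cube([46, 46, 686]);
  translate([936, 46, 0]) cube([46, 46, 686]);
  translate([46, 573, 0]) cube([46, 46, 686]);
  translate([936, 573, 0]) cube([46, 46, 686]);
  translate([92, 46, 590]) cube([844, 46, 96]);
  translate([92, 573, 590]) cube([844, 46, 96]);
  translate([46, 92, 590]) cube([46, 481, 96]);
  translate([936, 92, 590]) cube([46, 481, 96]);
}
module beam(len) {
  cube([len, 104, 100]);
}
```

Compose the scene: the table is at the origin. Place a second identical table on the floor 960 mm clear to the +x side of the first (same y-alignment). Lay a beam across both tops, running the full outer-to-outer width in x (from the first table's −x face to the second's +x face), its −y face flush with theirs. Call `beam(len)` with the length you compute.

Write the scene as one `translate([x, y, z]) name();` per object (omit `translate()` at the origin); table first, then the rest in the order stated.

table();
translate([1988, 0, 0]) table();
translate([0, 0, 733]) beam(3016);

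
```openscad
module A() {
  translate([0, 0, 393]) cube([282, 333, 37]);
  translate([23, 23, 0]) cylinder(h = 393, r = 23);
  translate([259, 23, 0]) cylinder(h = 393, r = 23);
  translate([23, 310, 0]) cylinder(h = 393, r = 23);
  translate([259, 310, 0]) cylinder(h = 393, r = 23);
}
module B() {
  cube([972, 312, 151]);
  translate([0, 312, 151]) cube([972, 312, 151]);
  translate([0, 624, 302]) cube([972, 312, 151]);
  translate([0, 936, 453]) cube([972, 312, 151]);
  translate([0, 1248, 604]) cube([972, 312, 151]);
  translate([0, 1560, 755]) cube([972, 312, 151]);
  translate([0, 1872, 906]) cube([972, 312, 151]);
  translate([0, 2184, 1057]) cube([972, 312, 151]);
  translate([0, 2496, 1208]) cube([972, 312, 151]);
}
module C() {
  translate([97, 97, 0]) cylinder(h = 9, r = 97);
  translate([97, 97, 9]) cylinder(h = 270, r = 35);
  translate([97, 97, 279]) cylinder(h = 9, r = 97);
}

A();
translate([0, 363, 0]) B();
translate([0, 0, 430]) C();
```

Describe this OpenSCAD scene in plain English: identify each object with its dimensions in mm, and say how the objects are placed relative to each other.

A is a simple wooden stool: a rectangular seat 282 mm (x) by 333 mm (y), 37 mm thick, top face at z = 430 mm, on four round legs, each 46 mm in diameter. The legs rest on z = 0, each leg's axis is inset half a diameter from the nearest pair of seat edges (so the leg's bounding box is flush with the corner).

B is a run of 9 identical solid stair steps. Each tread is 972×312 mm and each step block is 151 mm high. Step 1 rests on the floor; step k is offset from step 1 by (k−1)×312 mm in y and (k−1)×151 mm in z.

C is a spool: two coaxial disc flanges of radius 97 mm and thickness 9 mm, joined by a core cylinder of radius 35 mm and height 270 mm. The lower flange rests on z = 0 and the three cylinders share a vertical axis.

The staircase is on the floor beside the stool on its +y side. The spool is on top of the stool.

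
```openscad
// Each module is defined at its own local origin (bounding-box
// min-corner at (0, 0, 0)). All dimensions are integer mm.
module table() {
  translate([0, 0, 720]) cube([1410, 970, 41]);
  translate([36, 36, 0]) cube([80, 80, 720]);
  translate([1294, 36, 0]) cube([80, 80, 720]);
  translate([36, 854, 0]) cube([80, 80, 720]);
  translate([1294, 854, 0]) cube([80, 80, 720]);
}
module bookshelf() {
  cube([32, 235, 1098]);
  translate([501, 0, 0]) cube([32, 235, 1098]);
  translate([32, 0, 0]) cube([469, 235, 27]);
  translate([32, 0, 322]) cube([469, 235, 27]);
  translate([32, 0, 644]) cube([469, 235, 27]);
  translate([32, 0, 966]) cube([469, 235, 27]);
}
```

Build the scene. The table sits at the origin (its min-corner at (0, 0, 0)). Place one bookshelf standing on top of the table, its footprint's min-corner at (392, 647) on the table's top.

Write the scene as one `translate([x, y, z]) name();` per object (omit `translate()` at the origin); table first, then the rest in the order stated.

table();
translate([392, 647, 761]) bookshelf();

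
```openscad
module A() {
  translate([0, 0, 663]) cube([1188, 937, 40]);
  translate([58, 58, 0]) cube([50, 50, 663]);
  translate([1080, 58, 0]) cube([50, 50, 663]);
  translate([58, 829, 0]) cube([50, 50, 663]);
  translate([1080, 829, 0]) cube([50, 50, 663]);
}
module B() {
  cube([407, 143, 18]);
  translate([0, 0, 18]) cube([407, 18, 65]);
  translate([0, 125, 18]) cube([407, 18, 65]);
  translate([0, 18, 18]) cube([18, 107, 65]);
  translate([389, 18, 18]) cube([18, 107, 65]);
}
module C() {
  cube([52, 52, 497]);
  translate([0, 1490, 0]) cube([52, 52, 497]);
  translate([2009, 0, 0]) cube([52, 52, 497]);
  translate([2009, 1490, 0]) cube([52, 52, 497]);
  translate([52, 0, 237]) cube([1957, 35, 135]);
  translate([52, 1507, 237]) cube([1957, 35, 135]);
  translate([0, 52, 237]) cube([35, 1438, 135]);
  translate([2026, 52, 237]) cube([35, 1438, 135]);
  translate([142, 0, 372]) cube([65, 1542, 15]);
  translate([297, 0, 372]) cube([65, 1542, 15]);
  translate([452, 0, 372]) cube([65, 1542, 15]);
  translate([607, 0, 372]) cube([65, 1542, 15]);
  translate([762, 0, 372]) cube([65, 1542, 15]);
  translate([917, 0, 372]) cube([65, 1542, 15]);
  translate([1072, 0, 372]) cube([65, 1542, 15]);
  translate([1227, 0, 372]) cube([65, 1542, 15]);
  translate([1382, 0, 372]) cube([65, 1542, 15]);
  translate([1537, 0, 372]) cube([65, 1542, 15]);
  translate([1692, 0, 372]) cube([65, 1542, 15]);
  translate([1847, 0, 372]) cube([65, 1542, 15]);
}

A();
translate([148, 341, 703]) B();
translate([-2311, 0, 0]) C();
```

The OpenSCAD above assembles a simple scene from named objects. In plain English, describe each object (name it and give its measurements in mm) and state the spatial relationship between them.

A is a table: top 1188 mm (x) × 937 mm (y), 40 mm thick, upper face at z = 703 mm, on four 50×50 mm square legs, each inset 58 mm from the nearest pair of top edges, running from z = 0 to the bottom of the top.

B is an open storage box with external size 407×143×83 mm and wall thickness 18 mm (the base is also 18 mm thick). The base covers the whole footprint; the four walls stand on the base, with the y-facing walls full-width and the x-facing walls fitting between their inner faces.

C is a bed frame 2061 mm long (x) by 1542 mm wide (y). Four 52×52 mm corner posts, 497 mm tall, at the corners of the footprint. Four rails of 35 mm thickness and 135 mm height run between adjacent posts with their undersides at z = 237 mm, their outer faces flush with the outside of the frame (the two x-running rails run between the posts' inner faces; the two y-running rails run between the posts' inner faces). 12 slats, each 65 mm wide (x) and 15 mm thick, lie across the top of the two x-running rails, running the full 1542 mm width of the frame in y; the slats are evenly spaced along x between the inner faces of the end posts with equal gaps (rounded down to the nearest mm) at the −x end and between each pair — any rounding remainder accumulates at the +x end.

The open box is on top of the table. The bed frame is on the floor beside the table on its −x side.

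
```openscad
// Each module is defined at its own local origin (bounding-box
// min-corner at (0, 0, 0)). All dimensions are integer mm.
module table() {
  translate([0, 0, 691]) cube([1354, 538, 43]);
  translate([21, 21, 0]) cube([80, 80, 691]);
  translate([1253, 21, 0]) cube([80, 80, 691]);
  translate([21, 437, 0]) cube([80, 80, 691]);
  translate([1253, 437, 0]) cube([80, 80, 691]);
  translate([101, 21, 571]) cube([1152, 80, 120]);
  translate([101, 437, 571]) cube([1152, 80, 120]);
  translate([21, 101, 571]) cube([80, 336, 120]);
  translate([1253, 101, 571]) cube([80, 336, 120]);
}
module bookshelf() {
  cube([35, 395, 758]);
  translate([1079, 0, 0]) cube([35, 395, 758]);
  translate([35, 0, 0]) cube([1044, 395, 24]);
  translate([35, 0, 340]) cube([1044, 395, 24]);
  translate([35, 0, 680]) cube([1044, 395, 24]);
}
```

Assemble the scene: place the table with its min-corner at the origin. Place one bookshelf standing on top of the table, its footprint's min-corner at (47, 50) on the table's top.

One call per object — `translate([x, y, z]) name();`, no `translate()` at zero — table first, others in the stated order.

table();
translate([47, 50, 734]) bookshelf();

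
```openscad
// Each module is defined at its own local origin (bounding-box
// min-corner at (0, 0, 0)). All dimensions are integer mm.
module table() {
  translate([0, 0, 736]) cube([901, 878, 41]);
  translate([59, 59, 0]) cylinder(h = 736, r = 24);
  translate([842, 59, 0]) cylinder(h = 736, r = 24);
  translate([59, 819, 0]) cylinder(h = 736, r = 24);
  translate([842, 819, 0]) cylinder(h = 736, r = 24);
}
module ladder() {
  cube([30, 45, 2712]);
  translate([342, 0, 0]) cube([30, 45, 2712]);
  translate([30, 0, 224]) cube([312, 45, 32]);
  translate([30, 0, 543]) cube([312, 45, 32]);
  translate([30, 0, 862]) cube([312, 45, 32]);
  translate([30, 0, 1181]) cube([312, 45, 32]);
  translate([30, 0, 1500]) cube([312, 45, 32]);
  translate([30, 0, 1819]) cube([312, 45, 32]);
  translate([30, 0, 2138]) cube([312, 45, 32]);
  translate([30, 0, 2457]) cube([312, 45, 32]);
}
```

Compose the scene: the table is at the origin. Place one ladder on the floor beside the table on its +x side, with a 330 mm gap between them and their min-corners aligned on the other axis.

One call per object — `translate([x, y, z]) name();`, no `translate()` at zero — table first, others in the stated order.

table();
translate([1231, 0, 0]) ladder();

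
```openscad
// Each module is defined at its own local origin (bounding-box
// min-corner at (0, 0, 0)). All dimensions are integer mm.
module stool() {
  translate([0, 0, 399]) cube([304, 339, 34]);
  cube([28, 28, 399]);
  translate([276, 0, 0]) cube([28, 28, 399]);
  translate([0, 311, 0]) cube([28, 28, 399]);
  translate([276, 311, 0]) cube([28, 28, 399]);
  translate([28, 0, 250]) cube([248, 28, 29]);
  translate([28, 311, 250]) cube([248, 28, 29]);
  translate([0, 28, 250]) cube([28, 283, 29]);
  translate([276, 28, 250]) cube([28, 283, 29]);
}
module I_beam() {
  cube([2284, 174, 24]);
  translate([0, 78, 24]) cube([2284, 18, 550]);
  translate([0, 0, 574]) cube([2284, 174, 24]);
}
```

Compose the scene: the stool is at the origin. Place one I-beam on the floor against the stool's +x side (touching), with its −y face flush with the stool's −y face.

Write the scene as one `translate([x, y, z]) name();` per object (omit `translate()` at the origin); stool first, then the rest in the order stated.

stool();
translate([304, 0, 0]) I_beam();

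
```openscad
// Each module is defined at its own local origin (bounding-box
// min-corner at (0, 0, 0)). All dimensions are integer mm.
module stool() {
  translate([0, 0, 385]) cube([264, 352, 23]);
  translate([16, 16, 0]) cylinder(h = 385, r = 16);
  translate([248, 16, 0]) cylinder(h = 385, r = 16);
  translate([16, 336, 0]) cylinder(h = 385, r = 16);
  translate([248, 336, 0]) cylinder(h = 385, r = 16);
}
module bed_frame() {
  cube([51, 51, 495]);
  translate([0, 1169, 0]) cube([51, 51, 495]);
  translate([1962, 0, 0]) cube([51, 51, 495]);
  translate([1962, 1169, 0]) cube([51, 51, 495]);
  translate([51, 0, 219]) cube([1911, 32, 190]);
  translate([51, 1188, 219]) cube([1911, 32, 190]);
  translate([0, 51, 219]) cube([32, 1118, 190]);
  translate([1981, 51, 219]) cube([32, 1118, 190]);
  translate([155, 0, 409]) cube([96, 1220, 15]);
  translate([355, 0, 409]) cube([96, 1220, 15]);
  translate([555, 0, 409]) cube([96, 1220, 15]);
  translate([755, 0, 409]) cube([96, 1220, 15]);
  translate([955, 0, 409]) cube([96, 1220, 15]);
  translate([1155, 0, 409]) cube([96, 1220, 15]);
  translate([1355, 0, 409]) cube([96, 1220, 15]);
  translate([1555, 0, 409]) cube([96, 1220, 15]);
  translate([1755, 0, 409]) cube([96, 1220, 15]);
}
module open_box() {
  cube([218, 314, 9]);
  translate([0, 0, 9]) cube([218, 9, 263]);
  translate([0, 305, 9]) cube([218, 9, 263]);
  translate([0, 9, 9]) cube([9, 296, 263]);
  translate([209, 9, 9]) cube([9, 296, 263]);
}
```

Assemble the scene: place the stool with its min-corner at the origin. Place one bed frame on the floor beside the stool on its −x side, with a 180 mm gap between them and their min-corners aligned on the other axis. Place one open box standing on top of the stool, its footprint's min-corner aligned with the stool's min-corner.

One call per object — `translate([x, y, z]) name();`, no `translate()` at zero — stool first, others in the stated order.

stool();
translate([-2193, 0, 0]) bed_frame();
translate([0, 0, 408]) open_box();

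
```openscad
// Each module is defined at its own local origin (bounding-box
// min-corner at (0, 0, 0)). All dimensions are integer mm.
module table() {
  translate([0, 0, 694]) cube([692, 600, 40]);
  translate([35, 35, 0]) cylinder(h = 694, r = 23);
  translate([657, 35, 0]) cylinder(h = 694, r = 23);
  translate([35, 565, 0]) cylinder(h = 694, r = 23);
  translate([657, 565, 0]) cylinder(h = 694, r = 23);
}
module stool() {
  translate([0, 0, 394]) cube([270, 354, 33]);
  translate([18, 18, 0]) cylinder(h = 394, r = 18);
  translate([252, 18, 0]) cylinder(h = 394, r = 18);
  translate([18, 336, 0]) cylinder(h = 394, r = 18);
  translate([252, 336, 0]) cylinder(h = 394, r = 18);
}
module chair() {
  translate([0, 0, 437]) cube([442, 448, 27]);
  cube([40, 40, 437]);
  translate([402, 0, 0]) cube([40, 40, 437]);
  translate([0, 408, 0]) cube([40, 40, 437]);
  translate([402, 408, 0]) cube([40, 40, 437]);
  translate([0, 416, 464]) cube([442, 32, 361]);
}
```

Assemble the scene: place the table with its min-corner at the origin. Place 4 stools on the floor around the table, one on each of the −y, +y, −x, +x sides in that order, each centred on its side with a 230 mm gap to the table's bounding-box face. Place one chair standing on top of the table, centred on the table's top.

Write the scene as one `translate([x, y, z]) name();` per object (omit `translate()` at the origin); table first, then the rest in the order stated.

table();
translate([211, -584, 0]) stool();
translate([211, 830, 0]) stool();
translate([-500, 123, 0]) stool();
translate([922, 123, 0]) stool();
translate([125, 76, 734]) chair();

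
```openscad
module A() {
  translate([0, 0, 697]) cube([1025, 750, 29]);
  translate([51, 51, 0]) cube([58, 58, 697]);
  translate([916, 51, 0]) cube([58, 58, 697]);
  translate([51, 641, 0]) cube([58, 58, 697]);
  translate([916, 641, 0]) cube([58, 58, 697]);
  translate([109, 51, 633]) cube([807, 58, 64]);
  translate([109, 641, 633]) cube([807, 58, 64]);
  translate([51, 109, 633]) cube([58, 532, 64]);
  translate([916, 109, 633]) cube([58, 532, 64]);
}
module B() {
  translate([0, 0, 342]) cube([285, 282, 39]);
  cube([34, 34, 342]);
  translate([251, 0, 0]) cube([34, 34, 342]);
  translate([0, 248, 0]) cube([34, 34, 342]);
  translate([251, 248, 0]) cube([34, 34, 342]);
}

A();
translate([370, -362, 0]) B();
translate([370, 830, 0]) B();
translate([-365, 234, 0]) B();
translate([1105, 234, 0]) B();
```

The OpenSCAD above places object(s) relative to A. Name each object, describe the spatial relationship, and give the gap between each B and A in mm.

A is a table. B is a stool. Four stools sit around the table at the −y, +y, −x, +x sides. The gap between each stool and the table is 80 mm.

Each stool's nearest face is 80 mm from the table's bounding box.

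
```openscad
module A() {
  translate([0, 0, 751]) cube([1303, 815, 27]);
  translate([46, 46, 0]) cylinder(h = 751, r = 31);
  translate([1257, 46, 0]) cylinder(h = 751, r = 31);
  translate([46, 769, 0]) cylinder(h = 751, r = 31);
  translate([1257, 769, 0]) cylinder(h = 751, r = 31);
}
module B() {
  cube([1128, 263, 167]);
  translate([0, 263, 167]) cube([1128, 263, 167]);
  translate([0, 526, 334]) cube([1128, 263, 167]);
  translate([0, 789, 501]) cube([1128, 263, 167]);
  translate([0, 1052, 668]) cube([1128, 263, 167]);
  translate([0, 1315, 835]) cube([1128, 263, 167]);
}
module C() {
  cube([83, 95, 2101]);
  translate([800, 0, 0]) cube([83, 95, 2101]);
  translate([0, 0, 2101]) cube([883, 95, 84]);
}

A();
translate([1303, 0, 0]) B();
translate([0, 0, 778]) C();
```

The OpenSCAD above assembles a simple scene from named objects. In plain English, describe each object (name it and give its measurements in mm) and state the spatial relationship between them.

A is a table with a 1303×815 mm rectangular top, 27 mm thick, top surface at z = 778 mm, supported by four round legs of 62 mm diameter, each leg's bounding box inset 15 mm from the nearest pair of top edges, running from the floor.

B is a straight staircase of 6 solid steps. Each step is 1128 mm wide (x), 263 mm deep (y, the going) and 167 mm tall (the rise). The first step rests on the floor; each subsequent step sits one going further in +y and one rise higher in +z, directly behind and above the previous step with no overlap.

C is a rectangular door frame: two vertical jambs of 83×95 mm section, 2101 mm tall, with a clear opening 717 mm wide between their inner faces. A header 84 mm tall and 95 mm deep lies on top of the jambs and spans the full outside width.

The staircase is against the table's +x side, with their −y faces flush. The door frame is on top of the table.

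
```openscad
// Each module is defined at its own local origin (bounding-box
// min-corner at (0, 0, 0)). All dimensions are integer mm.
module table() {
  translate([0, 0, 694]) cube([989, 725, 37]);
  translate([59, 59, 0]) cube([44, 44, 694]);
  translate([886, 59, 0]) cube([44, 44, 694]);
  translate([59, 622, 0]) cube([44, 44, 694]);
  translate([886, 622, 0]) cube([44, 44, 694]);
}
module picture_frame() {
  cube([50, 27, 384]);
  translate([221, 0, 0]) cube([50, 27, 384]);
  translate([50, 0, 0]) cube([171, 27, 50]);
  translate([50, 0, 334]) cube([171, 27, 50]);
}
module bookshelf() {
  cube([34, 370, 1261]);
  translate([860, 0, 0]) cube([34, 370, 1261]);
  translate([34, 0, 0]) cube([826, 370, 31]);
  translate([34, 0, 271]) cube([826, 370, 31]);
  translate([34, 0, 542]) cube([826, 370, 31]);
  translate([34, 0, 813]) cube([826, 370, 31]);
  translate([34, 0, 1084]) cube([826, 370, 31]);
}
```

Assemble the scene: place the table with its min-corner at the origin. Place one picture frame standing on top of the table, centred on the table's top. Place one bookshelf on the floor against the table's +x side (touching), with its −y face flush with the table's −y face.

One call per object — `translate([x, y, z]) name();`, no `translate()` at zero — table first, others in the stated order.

table();
translate([359, 349, 731]) picture_frame();
translate([989, 0, 0]) bookshelf();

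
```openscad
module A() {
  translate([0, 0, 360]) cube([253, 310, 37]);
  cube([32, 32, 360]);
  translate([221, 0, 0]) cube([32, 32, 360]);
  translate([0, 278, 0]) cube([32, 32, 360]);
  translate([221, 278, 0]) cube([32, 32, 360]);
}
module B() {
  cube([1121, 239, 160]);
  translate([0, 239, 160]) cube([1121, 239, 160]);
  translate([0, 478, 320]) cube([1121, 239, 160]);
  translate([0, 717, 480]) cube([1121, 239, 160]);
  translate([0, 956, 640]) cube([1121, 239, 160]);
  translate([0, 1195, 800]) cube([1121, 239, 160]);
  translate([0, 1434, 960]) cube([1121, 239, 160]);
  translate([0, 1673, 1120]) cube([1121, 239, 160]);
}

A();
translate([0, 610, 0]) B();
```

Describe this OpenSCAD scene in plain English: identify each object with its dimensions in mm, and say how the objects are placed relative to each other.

A is a simple wooden stool: a rectangular seat 253 mm (x) by 310 mm (y), 37 mm thick, top face at z = 397 mm, on four square legs, each 32×32 mm in cross-section. The legs rest on z = 0, each flush with a corner of the seat.

B is a straight staircase of 8 solid steps. Each step is 1121 mm wide (x), 239 mm deep (y, the going) and 160 mm tall (the rise). The first step rests on the floor; each subsequent step sits one going further in +y and one rise higher in +z, directly behind and above the previous step with no overlap.

The staircase is on the floor beside the stool on its +y side.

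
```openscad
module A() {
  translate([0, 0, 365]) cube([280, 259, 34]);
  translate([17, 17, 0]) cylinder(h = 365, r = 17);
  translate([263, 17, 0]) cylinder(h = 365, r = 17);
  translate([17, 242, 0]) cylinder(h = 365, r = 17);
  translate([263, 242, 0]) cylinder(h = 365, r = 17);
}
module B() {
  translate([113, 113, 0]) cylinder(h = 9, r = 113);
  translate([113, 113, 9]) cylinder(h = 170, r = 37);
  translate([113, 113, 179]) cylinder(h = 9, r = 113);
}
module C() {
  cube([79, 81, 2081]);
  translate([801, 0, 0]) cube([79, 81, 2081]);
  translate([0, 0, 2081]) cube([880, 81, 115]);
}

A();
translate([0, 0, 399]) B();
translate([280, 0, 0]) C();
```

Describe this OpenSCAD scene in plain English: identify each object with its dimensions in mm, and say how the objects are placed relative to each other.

A is a simple wooden stool: a rectangular seat 280 mm (x) by 259 mm (y), 34 mm thick, top face at z = 399 mm, on four round legs, each 34 mm in diameter. The legs rest on z = 0, each leg's axis is inset half a diameter from the nearest pair of seat edges (so the leg's bounding box is flush with the corner).

B is a spool: two coaxial disc flanges of radius 113 mm and thickness 9 mm, joined by a core cylinder of radius 37 mm and height 170 mm. The lower flange rests on z = 0 and the three cylinders share a vertical axis.

C is a rectangular door frame: two vertical jambs of 79×81 mm section, 2081 mm tall, with a clear opening 722 mm wide between their inner faces. A header 115 mm tall and 81 mm deep lies on top of the jambs and spans the full outside width.

The spool is on top of the stool. The door frame is against the stool's +x side, with their −y faces flush.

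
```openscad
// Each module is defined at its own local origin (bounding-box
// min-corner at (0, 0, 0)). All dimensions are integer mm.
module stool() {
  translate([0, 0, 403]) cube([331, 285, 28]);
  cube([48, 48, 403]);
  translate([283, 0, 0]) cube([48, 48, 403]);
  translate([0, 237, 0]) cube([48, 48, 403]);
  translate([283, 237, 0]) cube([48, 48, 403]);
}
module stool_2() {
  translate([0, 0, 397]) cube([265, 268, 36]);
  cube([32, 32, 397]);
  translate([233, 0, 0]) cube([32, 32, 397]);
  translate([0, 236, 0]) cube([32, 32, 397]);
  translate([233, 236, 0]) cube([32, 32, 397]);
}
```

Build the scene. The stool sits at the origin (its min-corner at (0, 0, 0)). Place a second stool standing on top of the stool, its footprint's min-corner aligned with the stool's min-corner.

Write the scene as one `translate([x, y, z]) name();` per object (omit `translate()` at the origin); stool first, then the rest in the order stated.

stool();
translate([0, 0, 431]) stool_2();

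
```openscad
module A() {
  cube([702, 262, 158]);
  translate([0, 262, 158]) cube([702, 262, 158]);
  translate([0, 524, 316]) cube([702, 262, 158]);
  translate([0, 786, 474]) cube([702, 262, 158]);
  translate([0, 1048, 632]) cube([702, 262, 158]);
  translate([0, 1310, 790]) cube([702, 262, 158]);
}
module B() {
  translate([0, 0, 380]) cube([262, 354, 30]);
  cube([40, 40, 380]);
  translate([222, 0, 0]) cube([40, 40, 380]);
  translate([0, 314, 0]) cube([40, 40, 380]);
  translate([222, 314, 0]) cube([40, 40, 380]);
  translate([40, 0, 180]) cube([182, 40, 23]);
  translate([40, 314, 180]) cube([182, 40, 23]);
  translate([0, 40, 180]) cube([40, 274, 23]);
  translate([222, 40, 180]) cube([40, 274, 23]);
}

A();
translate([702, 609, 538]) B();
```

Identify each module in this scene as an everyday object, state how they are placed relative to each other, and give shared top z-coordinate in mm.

A is a staircase. B is a stool. The stool is beside the staircase with their tops flush at z = 948. The shared top z-coordinate is 948 mm.

Both tops at z = 948 mm.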